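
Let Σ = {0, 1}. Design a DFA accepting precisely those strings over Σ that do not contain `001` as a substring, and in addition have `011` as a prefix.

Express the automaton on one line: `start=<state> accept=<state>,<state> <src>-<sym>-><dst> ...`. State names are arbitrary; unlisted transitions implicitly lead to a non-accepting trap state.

Build one automaton per condition and run them in lockstep. The first has 4 states tracking partial matches of the forbidden pattern `001`; the second has 5 states tracking whether the input so far still matches the prefix `011`. A product state is a pair (one from each), accepting exactly when both do. Equivalent product states are then merged.
A 7-state machine:
        0   1  
>  q0   q1  q2 
   q1   q2  q3 
   q2   q2  q2 
   q3   q2  q4 
 * q4   q5  q4 
 * q5   q6  q4 
 * q6   q6  q2 
(> = start, * = accepting)

start=q0 accept=q4,q5,q6 q0-0->q1 q0-1->q2 q1-0->q2 q1-1->q3 q2-0->q2 q2-1->q2 q3-0->q2 q3-1->q4 q4-0->q5 q4-1->q4 q5-0->q6 q5-1->q4 q6-0->q6 q6-1->q2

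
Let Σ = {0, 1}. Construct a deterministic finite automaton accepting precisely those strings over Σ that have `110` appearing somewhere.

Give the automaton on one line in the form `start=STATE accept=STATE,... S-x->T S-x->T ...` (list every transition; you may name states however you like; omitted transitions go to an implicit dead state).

States q0..q2 record the length of the longest prefix of `110` that matches the current input suffix. Reaching q3 means `110` has been seen, and we stay there forever. Accept from q3.
With 4 states:
        0   1  
>  q0   q0  q1 
   q1   q0  q2 
   q2   q3  q2 
 * q3   q3  q3 
(> = start, * = accepting)

start=q0 accept=q3 q0-0->q0 q0-1->q1 q1-0->q0 q1-1->q2 q2-0->q3 q2-1->q2 q3-0->q3 q3-1->q3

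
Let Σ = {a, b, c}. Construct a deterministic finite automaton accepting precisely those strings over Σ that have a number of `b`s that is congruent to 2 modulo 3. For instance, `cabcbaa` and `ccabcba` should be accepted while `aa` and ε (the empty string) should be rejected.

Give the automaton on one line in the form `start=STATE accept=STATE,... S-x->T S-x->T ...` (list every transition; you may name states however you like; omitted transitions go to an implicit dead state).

The only thing that matters is how many `b`s have appeared, reduced mod 3. Use one state per residue: q0 for 0, …, q2 for 2. Reading `b` moves to the next residue; anything else stays put. q2 is accepting.
        a   b   c  
>  q0   q0  q1  q0 
   q1   q1  q2  q1 
 * q2   q2  q0  q2 
(> = start, * = accepting)

start=q0 accept=q2 q0-a->q0 q0-b->q1 q0-c->q0 q1-a->q1 q1-b->q2 q1-c->q1 q2-a->q2 q2-b->q0 q2-c->q2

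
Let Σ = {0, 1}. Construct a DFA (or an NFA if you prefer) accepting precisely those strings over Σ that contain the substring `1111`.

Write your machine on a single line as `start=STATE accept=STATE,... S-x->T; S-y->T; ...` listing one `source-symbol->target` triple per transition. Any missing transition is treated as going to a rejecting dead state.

States q0..q3 record the length of the longest prefix of `1111` that matches the current input suffix. Reaching q4 means `1111` has been seen, and we stay there forever. Accept from q4.
With 5 states:
        0   1  
>  q0   q0  q1 
   q1   q0  q2 
   q2   q0  q3 
   q3   q0  q4 
 * q4   q4  q4 
(> = start, * = accepting)

start=q0; accept=q4; q0-0->q0; q0-1->q1; q1-0->q0; q1-1->q2; q2-0->q0; q2-1->q3; q3-0->q0; q3-1->q4; q4-0->q4; q4-1->q4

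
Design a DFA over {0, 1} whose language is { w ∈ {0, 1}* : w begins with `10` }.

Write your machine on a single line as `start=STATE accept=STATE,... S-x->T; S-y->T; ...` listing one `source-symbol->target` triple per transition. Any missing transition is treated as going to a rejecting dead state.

Check the first 2 symbols one by one: q0 through q1 record how many have matched `10` so far; any wrong symbol goes to the dead state q3. After all 2 match we enter the accepting sink q2.
        0   1  
>  q0   q3  q1 
   q1   q2  q3 
 * q2   q2  q2 
   q3   q3  q3 
(> = start, * = accepting)

start=q0; accept=q2; q0-0->q3; q0-1->q1; q1-0->q2; q1-1->q3; q2-0->q2; q2-1->q2; q3-0->q3; q3-1->q3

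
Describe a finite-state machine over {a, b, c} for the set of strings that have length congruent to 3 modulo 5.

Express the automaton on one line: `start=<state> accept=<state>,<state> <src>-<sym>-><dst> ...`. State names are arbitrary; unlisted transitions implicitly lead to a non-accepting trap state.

Only the length mod 5 matters, so use a 5-cycle: from any state, every input symbol moves to the next state, wrapping q4 back to q0. Mark q3 accepting.
With 5 states:
        a   b   c  
>  q0   q1  q1  q1 
   q1   q2  q2  q2 
   q2   q3  q3  q3 
 * q3   q4  q4  q4 
   q4   q0  q0  q0 
(> = start, * = accepting)

start=q0 accept=q3 q0-a->q1 q0-b->q1 q0-c->q1 q1-a->q2 q1-b->q2 q1-c->q2 q2-a->q3 q2-b->q3 q2-c->q3 q3-a->q4 q3-b->q4 q3-c->q4 q4-a->q0 q4-b->q0 q4-c->q0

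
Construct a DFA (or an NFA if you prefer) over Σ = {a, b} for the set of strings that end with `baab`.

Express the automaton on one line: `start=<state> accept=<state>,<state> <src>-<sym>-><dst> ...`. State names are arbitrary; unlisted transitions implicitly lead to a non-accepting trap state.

start=S0 accept=S4 S0-a->S0 S0-b->S1 S1-a->S2 S1-b->S1 S2-a->S3 S2-b->S1 S3-a->S0 S3-b->S4 S4-a->S2 S4-b->S1

Remember how much of `baab` the current input suffix matches. State S0 means no match yet; S1 means the last symbol is `b`; S2 means the last 2 symbols are `ba`; S3 means the last 3 symbols are `baa`; S4 means the last 4 symbols are `baab`. Only S4 accepts. On a mismatch, fall back to the longest proper suffix that is still a prefix of `baab`.
A 5-state machine:
        a   b  
>  S0   S0  S1 
   S1   S2  S1 
   S2   S3  S1 
   S3   S0  S4 
 * S4   S2  S1 
(> = start, * = accepting)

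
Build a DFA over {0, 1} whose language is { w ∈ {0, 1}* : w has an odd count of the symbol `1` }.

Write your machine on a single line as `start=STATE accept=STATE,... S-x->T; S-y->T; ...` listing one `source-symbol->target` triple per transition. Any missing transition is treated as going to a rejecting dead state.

The only thing that matters is how many `1`s have appeared, reduced mod 2. Use one state per residue: q0 for 0, …, q1 for 1. Reading `1` moves to the next residue; anything else stays put. q1 is accepting.
        0   1  
>  q0   q0  q1 
 * q1   q1  q0 
(> = start, * = accepting)

start=q0; accept=q1; q0-0->q0; q0-1->q1; q1-0->q1; q1-1->q0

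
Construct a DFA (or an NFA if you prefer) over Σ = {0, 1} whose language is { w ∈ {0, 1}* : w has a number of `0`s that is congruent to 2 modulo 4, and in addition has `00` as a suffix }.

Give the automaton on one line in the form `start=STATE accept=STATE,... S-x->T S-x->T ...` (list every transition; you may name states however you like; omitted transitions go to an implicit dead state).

start=S0 accept=S2 S0-0->S1 S0-1->S0 S1-0->S2 S1-1->S3 S2-0->S4 S2-1->S5 S3-0->S6 S3-1->S3 S4-0->S7 S4-1->S8 S5-0->S9 S5-1->S5 S6-0->S4 S6-1->S5 S7-0->S10 S7-1->S0 S8-0->S11 S8-1->S8 S9-0->S7 S9-1->S8 S10-0->S2 S10-1->S3 S11-0->S10 S11-1->S0

Build one automaton per condition and run them in lockstep. One (4 states) tracks the count of `0`s modulo 4; the other (3 states) tracks how much of the suffix `00` has currently been matched. Each combined state is a pair, one component from each; accept when both components accept.
          0    1  
>  S0     S1   S0 
   S1     S2   S3 
 * S2     S4   S5 
   S3     S6   S3 
   S4     S7   S8 
   S5     S9   S5 
   S6     S4   S5 
   S7    S10   S0 
   S8    S11   S8 
   S9     S7   S8 
   S10    S2   S3 
   S11   S10   S0 
(> = start, * = accepting)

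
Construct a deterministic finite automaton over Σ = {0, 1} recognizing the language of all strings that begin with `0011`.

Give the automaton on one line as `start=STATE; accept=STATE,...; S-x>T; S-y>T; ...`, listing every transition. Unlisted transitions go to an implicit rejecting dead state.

start=q0; accept=q4; q0-0>q1; q0-1>q5; q1-0>q2; q1-1>q5; q2-0>q5; q2-1>q3; q3-0>q5; q3-1>q4; q4-0>q4; q4-1>q4; q5-0>q5; q5-1>q5

Check the first 4 symbols one by one: q0 through q3 record how many have matched `0011` so far; any wrong symbol goes to the dead state q5. After all 4 match we enter the accepting sink q4.
With 6 states:
        0   1  
>  q0   q1  q5 
   q1   q2  q5 
   q2   q5  q3 
   q3   q5  q4 
 * q4   q4  q4 
   q5   q5  q5 
(> = start, * = accepting)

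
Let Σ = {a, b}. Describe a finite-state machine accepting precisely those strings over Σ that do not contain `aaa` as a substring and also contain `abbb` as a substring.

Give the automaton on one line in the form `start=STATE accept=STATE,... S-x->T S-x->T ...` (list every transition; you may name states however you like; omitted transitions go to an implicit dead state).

start=q0 accept=q6,q7,q8 q0-a->q1 q0-b->q0 q1-a->q2 q1-b->q3 q2-a->q4 q2-b->q3 q3-a->q1 q3-b->q5 q4-a->q4 q4-b->q4 q5-a->q1 q5-b->q6 q6-a->q7 q6-b->q6 q7-a->q8 q7-b->q6 q8-a->q4 q8-b->q6

Run two small machines in parallel and take their product. The first has 4 states tracking partial matches of the forbidden pattern `aaa`; the second has 5 states tracking whether and how much of `abbb` has been seen. A product state is a pair (one from each), accepting exactly when both do. After merging equivalent states the machine shrinks.
        a   b  
>  q0   q1  q0 
   q1   q2  q3 
   q2   q4  q3 
   q3   q1  q5 
   q4   q4  q4 
   q5   q1  q6 
 * q6   q7  q6 
 * q7   q8  q6 
 * q8   q4  q6 
(> = start, * = accepting)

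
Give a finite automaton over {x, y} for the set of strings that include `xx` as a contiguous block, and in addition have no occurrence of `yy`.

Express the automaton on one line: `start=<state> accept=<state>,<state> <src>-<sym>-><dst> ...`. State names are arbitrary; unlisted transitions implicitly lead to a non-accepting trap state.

start=q0 accept=q3,q5 q0-x->q1 q0-y->q2 q1-x->q3 q1-y->q2 q2-x->q1 q2-y->q4 q3-x->q3 q3-y->q5 q4-x->q4 q4-y->q4 q5-x->q3 q5-y->q4

Handle the two conditions separately and then intersect. The first has 3 states tracking whether and how much of `xx` has been seen; the second has 3 states tracking partial matches of the forbidden pattern `yy`. A product state is a pair (one from each), accepting exactly when both do. Minimizing collapses redundant product states.
6 states suffice.
        x   y  
>  q0   q1  q2 
   q1   q3  q2 
   q2   q1  q4 
 * q3   q3  q5 
   q4   q4  q4 
 * q5   q3  q4 
(> = start, * = accepting)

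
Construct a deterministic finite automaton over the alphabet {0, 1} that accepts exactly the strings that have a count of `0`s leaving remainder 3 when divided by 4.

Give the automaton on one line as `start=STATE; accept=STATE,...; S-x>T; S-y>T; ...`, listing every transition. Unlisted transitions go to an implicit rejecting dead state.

Keep the running count of `0`s modulo 4: each `0` advances along the cycle q0 → q1 → q2 → q3 → q0 while other symbols loop. Accept at q3.
4 states suffice.
        0   1  
>  q0   q1  q0 
   q1   q2  q1 
   q2   q3  q2 
 * q3   q0  q3 
(> = start, * = accepting)

start=q0; accept=q3; q0-0>q1; q0-1>q0; q1-0>q2; q1-1>q1; q2-0>q3; q2-1>q2; q3-0>q0; q3-1>q3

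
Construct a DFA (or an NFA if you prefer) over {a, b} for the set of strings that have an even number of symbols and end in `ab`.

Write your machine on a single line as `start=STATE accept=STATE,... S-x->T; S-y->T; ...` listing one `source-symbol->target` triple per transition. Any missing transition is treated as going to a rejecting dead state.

start=S0; accept=S3; S0-a->S1; S0-b->S2; S1-a->S0; S1-b->S3; S2-a->S0; S2-b->S0; S3-a->S1; S3-b->S2

Handle the two conditions separately and then intersect. One (2 states) tracks the input length modulo 2; the other (3 states) tracks how much of the suffix `ab` has currently been matched. Each combined state is a pair, one component from each; accept when both components accept. Minimizing collapses redundant product states.
4 states suffice.
        a   b  
>  S0   S1  S2 
   S1   S0  S3 
   S2   S0  S0 
 * S3   S1  S2 
(> = start, * = accepting)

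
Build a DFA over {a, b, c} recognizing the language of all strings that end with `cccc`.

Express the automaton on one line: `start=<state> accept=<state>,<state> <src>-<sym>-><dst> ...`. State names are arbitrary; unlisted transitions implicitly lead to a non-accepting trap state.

start=q0 accept=q4 q0-a->q0 q0-b->q0 q0-c->q1 q1-a->q0 q1-b->q0 q1-c->q2 q2-a->q0 q2-b->q0 q2-c->q3 q3-a->q0 q3-b->q0 q3-c->q4 q4-a->q0 q4-b->q0 q4-c->q4

Let each state record the length of the longest suffix of the input read so far that is also a prefix of `cccc`. q1 means the last symbol is `c`; q2 means the last 2 symbols are `cc`; q3 means the last 3 symbols are `ccc`; q4 means the last 4 symbols are `cccc`. Accept only at q4, where the string currently ends in `cccc`.
A 5-state machine:
        a   b   c  
>  q0   q0  q0  q1 
   q1   q0  q0  q2 
   q2   q0  q0  q3 
   q3   q0  q0  q4 
 * q4   q0  q0  q4 
(> = start, * = accepting)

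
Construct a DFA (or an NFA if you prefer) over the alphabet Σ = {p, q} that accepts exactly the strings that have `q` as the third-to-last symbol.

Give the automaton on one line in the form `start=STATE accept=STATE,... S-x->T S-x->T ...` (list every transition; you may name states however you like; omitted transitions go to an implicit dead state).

start=s0 accept=s11,s12,s13,s14 s0-p->s1 s0-q->s2 s1-p->s3 s1-q->s4 s2-p->s5 s2-q->s6 s3-p->s7 s3-q->s8 s4-p->s9 s4-q->s10 s5-p->s11 s5-q->s12 s6-p->s13 s6-q->s14 s7-p->s7 s7-q->s8 s8-p->s9 s8-q->s10 s9-p->s11 s9-q->s12 s10-p->s13 s10-q->s14 s11-p->s7 s11-q->s8 s12-p->s9 s12-q->s10 s13-p->s11 s13-q->s12 s14-p->s13 s14-q->s14

Because acceptance depends on a position counted from the end, the machine has to buffer the most recent 3 symbols. Make each state the string of the last up-to-3 symbols read; on input `x` shift the window left and append `x`. Accept when the buffered window has length 3 and begins with `q`.
15 states suffice.
          p    q  
>  s0     s1   s2 
   s1     s3   s4 
   s2     s5   s6 
   s3     s7   s8 
   s4     s9  s10 
   s5    s11  s12 
   s6    s13  s14 
   s7     s7   s8 
   s8     s9  s10 
   s9    s11  s12 
   s10   s13  s14 
 * s11    s7   s8 
 * s12    s9  s10 
 * s13   s11  s12 
 * s14   s13  s14 
(> = start, * = accepting)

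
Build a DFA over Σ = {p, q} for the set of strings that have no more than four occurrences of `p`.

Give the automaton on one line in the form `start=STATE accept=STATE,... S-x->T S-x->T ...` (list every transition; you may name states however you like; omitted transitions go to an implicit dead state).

Only the number of `p`s matters, and only up to 5. Make a chain s0 → s1 → s2 → s3 → s4 → s5 advanced by each `p` (with s5 absorbing); every other symbol self-loops. The accepting set is {s0, s1, s2, s3, s4}.
        p   q  
>* s0   s1  s0 
 * s1   s2  s1 
 * s2   s3  s2 
 * s3   s4  s3 
 * s4   s5  s4 
   s5   s5  s5 
(> = start, * = accepting)

start=s0 accept=s0,s1,s2,s3,s4 s0-p->s1 s0-q->s0 s1-p->s2 s1-q->s1 s2-p->s3 s2-q->s2 s3-p->s4 s3-q->s3 s4-p->s5 s4-q->s4 s5-p->s5 s5-q->s5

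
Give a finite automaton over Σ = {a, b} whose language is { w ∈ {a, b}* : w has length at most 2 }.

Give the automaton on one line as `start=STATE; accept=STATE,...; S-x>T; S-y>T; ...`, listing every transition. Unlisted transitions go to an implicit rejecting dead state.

We only need to distinguish lengths 0, 1, …, 2, and '>2'. Chain q0 → q1 → q2 → q3 on every symbol, with q3 looping. Accepting states: {q0, q1, q2}.
        a   b  
>* q0   q1  q1 
 * q1   q2  q2 
 * q2   q3  q3 
   q3   q3  q3 
(> = start, * = accepting)

start=q0; accept=q0,q1,q2; q0-a>q1; q0-b>q1; q1-a>q2; q1-b>q2; q2-a>q3; q2-b>q3; q3-a>q3; q3-b>q3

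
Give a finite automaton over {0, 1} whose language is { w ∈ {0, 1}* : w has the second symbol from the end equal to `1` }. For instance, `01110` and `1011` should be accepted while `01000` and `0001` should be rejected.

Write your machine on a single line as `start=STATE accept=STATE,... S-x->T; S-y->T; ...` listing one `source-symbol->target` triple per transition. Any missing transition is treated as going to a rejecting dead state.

Because acceptance depends on a position counted from the end, the machine has to buffer the most recent 2 symbols. Make each state the string of the last up-to-2 symbols read; on input `x` shift the window left and append `x`. Accept when the buffered window has length 2 and begins with `1`.
7 states suffice.
       0  1 
>  A   B  C 
   B   D  E 
   C   F  G 
   D   D  E 
   E   F  G 
 * F   D  E 
 * G   F  G 
(> = start, * = accepting)

start=A; accept=F,G; A-0->B; A-1->C; B-0->D; B-1->E; C-0->F; C-1->G; D-0->D; D-1->E; E-0->F; E-1->G; F-0->D; F-1->E; G-0->F; G-1->G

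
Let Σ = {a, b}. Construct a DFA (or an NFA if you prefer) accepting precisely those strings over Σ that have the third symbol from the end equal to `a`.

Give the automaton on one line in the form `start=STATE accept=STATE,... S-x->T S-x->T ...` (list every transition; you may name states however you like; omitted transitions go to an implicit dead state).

Because acceptance depends on a position counted from the end, the machine has to buffer the most recent 3 symbols. Make each state the string of the last up-to-3 symbols read; on input `x` shift the window left and append `x`. Accept when the buffered window has length 3 and begins with `a`.
With 15 states:
          a    b  
>  s0     s1   s2 
   s1     s3   s4 
   s2     s5   s6 
   s3     s7   s8 
   s4     s9  s10 
   s5    s11  s12 
   s6    s13  s14 
 * s7     s7   s8 
 * s8     s9  s10 
 * s9    s11  s12 
 * s10   s13  s14 
   s11    s7   s8 
   s12    s9  s10 
   s13   s11  s12 
   s14   s13  s14 
(> = start, * = accepting)

start=s0 accept=s7,s8,s9,s10 s0-a->s1 s0-b->s2 s1-a->s3 s1-b->s4 s2-a->s5 s2-b->s6 s3-a->s7 s3-b->s8 s4-a->s9 s4-b->s10 s5-a->s11 s5-b->s12 s6-a->s13 s6-b->s14 s7-a->s7 s7-b->s8 s8-a->s9 s8-b->s10 s9-a->s11 s9-b->s12 s10-a->s13 s10-b->s14 s11-a->s7 s11-b->s8 s12-a->s9 s12-b->s10 s13-a->s11 s13-b->s12 s14-a->s13 s14-b->s14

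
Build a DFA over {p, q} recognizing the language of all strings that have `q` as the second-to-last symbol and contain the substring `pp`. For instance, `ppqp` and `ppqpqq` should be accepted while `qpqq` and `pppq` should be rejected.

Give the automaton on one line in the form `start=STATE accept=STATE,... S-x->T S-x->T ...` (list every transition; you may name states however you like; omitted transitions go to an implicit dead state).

Build one automaton per condition and run them in lockstep. One (7 states) tracks the last 2 symbols read; the other (3 states) tracks whether and how much of `pp` has been seen. Each combined state is a pair, one component from each; accept when both components accept.
10 states suffice.
        p   q  
>  S0   S1  S2 
   S1   S3  S4 
   S2   S5  S6 
   S3   S3  S7 
   S4   S5  S6 
   S5   S3  S4 
   S6   S5  S6 
   S7   S8  S9 
 * S8   S3  S7 
 * S9   S8  S9 
(> = start, * = accepting)

start=S0 accept=S8,S9 S0-p->S1 S0-q->S2 S1-p->S3 S1-q->S4 S2-p->S5 S2-q->S6 S3-p->S3 S3-q->S7 S4-p->S5 S4-q->S6 S5-p->S3 S5-q->S4 S6-p->S5 S6-q->S6 S7-p->S8 S7-q->S9 S8-p->S3 S8-q->S7 S9-p->S8 S9-q->S9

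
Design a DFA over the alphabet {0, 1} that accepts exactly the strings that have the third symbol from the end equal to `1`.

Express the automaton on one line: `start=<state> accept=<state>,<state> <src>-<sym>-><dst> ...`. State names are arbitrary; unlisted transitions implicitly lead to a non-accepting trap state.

start=S0 accept=S11,S12,S13,S14 S0-0->S1 S0-1->S2 S1-0->S3 S1-1->S4 S2-0->S5 S2-1->S6 S3-0->S7 S3-1->S8 S4-0->S9 S4-1->S10 S5-0->S11 S5-1->S12 S6-0->S13 S6-1->S14 S7-0->S7 S7-1->S8 S8-0->S9 S8-1->S10 S9-0->S11 S9-1->S12 S10-0->S13 S10-1->S14 S11-0->S7 S11-1->S8 S12-0->S9 S12-1->S10 S13-0->S11 S13-1->S12 S14-0->S13 S14-1->S14

Because acceptance depends on a position counted from the end, the machine has to buffer the most recent 3 symbols. Make each state the string of the last up-to-3 symbols read; on input `x` shift the window left and append `x`. Accept when the buffered window has length 3 and begins with `1`.
          0    1  
>  S0     S1   S2 
   S1     S3   S4 
   S2     S5   S6 
   S3     S7   S8 
   S4     S9  S10 
   S5    S11  S12 
   S6    S13  S14 
   S7     S7   S8 
   S8     S9  S10 
   S9    S11  S12 
   S10   S13  S14 
 * S11    S7   S8 
 * S12    S9  S10 
 * S13   S11  S12 
 * S14   S13  S14 
(> = start, * = accepting)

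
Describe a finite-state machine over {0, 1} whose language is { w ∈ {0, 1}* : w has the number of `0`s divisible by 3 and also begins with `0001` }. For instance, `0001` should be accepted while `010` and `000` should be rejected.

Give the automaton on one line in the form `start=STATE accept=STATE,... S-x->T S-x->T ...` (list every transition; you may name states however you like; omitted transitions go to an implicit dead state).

start=s0 accept=s5 s0-0->s1 s0-1->s2 s1-0->s3 s1-1->s2 s2-0->s2 s2-1->s2 s3-0->s4 s3-1->s2 s4-0->s2 s4-1->s5 s5-0->s6 s5-1->s5 s6-0->s7 s6-1->s6 s7-0->s5 s7-1->s7

Build one automaton per condition and run them in lockstep. One (3 states) tracks the count of `0`s modulo 3; the other (6 states) tracks whether the input so far still matches the prefix `0001`. Each combined state is a pair, one component from each; accept when both components accept. After merging equivalent states the machine shrinks.
        0   1  
>  s0   s1  s2 
   s1   s3  s2 
   s2   s2  s2 
   s3   s4  s2 
   s4   s2  s5 
 * s5   s6  s5 
   s6   s7  s6 
   s7   s5  s7 
(> = start, * = accepting)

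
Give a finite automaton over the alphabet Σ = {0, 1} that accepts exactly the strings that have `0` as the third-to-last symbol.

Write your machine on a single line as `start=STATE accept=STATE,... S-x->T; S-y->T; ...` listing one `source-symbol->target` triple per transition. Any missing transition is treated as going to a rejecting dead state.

start=q0; accept=q7,q8,q9,q10; q0-0->q1; q0-1->q2; q1-0->q3; q1-1->q4; q2-0->q5; q2-1->q6; q3-0->q7; q3-1->q8; q4-0->q9; q4-1->q10; q5-0->q11; q5-1->q12; q6-0->q13; q6-1->q14; q7-0->q7; q7-1->q8; q8-0->q9; q8-1->q10; q9-0->q11; q9-1->q12; q10-0->q13; q10-1->q14; q11-0->q7; q11-1->q8; q12-0->q9; q12-1->q10; q13-0->q11; q13-1->q12; q14-0->q13; q14-1->q14

A DFA must remember the last 3 symbols (since which symbol is third-to-last isn't known until the input ends). Use one state per possible window of the last ≤3 symbols; accept from those whose window starts with `0`.
With 15 states:
          0    1  
>  q0     q1   q2 
   q1     q3   q4 
   q2     q5   q6 
   q3     q7   q8 
   q4     q9  q10 
   q5    q11  q12 
   q6    q13  q14 
 * q7     q7   q8 
 * q8     q9  q10 
 * q9    q11  q12 
 * q10   q13  q14 
   q11    q7   q8 
   q12    q9  q10 
   q13   q11  q12 
   q14   q13  q14 
(> = start, * = accepting)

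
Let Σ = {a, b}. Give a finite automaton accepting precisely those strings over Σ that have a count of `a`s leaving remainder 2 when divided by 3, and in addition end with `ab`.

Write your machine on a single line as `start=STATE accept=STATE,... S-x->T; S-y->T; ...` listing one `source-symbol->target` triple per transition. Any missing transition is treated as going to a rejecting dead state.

Build one automaton per condition and run them in lockstep. The first has 3 states tracking the count of `a`s modulo 3; the second has 3 states tracking how much of the suffix `ab` has currently been matched. A product state is a pair (one from each), accepting exactly when both do. Equivalent product states are then merged.
A 5-state machine:
        a   b  
>  S0   S1  S0 
   S1   S2  S1 
   S2   S0  S3 
 * S3   S0  S4 
   S4   S0  S4 
(> = start, * = accepting)

start=S0; accept=S3; S0-a->S1; S0-b->S0; S1-a->S2; S1-b->S1; S2-a->S0; S2-b->S3; S3-a->S0; S3-b->S4; S4-a->S0; S4-b->S4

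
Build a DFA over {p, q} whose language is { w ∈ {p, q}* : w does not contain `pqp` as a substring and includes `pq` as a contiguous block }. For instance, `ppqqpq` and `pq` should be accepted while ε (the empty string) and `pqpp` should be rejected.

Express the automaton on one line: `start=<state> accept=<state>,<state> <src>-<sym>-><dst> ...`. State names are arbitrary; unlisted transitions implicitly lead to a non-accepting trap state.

Build one automaton per condition and run them in lockstep. One (4 states) tracks partial matches of the forbidden pattern `pqp`; the other (3 states) tracks whether and how much of `pq` has been seen. Each combined state is a pair, one component from each; accept when both components accept.
        p   q  
>  s0   s1  s0 
   s1   s1  s2 
 * s2   s3  s4 
   s3   s3  s3 
 * s4   s5  s4 
 * s5   s5  s2 
(> = start, * = accepting)

start=s0 accept=s2,s4,s5 s0-p->s1 s0-q->s0 s1-p->s1 s1-q->s2 s2-p->s3 s2-q->s4 s3-p->s3 s3-q->s3 s4-p->s5 s4-q->s4 s5-p->s5 s5-q->s2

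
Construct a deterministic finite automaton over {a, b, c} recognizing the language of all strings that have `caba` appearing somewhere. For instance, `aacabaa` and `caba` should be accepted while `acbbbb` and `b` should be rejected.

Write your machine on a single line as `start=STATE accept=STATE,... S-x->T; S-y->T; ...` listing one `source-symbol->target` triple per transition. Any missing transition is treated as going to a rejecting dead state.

start=q0; accept=q4; q0-a->q0; q0-b->q0; q0-c->q1; q1-a->q2; q1-b->q0; q1-c->q1; q2-a->q0; q2-b->q3; q2-c->q1; q3-a->q4; q3-b->q0; q3-c->q1; q4-a->q4; q4-b->q4; q4-c->q4

States q0..q3 record the length of the longest prefix of `caba` that matches the current input suffix. Reaching q4 means `caba` has been seen, and we stay there forever. Accept from q4.
        a   b   c  
>  q0   q0  q0  q1 
   q1   q2  q0  q1 
   q2   q0  q3  q1 
   q3   q4  q0  q1 
 * q4   q4  q4  q4 
(> = start, * = accepting)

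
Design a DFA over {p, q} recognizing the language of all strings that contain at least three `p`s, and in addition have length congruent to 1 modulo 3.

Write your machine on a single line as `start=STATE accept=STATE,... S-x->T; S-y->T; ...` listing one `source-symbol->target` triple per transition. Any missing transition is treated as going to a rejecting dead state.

Build one automaton per condition and run them in lockstep. One (5 states) tracks the count of `p`s, saturating at 4; the other (3 states) tracks the input length modulo 3. Each combined state is a pair, one component from each; accept when both components accept.
With 15 states:
       p  q 
>  A   B  C 
   B   D  E 
   C   E  F 
   D   G  H 
   E   H  I 
   F   I  A 
   G   J  K 
   H   K  L 
   I   L  B 
 * J   M  M 
 * K   M  N 
   L   N  D 
   M   O  O 
   N   O  G 
   O   J  J 
(> = start, * = accepting)

start=A; accept=J,K; A-p->B; A-q->C; B-p->D; B-q->E; C-p->E; C-q->F; D-p->G; D-q->H; E-p->H; E-q->I; F-p->I; F-q->A; G-p->J; G-q->K; H-p->K; H-q->L; I-p->L; I-q->B; J-p->M; J-q->M; K-p->M; K-q->N; L-p->N; L-q->D; M-p->O; M-q->O; N-p->O; N-q->G; O-p->J; O-q->J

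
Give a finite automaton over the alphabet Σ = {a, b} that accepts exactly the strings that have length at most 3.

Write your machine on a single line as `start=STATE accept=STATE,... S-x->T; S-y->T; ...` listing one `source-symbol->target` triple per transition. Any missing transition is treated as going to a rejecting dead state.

start=q0; accept=q0,q1,q2,q3; q0-a->q1; q0-b->q1; q1-a->q2; q1-b->q2; q2-a->q3; q2-b->q3; q3-a->q4; q3-b->q4; q4-a->q4; q4-b->q4

Count input length up to 4: every symbol moves from q0 toward q4, which means 'more than 3' and absorbs. Accept from {q0, q1, q2, q3}.
A 5-state machine:
        a   b  
>* q0   q1  q1 
 * q1   q2  q2 
 * q2   q3  q3 
 * q3   q4  q4 
   q4   q4  q4 
(> = start, * = accepting)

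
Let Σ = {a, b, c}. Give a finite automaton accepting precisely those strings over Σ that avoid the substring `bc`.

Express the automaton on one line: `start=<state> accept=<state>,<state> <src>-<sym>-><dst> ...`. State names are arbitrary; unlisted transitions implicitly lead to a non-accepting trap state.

Track partial matches of the forbidden pattern `bc`. State s2 is a dead state reached once `bc` has occurred; every other state accepts. s0 means no part of `bc` is currently matched.
With 3 states:
        a   b   c  
>* s0   s0  s1  s0 
 * s1   s0  s1  s2 
   s2   s2  s2  s2 
(> = start, * = accepting)

start=s0 accept=s0,s1 s0-a->s0 s0-b->s1 s0-c->s0 s1-a->s0 s1-b->s1 s1-c->s2 s2-a->s2 s2-b->s2 s2-c->s2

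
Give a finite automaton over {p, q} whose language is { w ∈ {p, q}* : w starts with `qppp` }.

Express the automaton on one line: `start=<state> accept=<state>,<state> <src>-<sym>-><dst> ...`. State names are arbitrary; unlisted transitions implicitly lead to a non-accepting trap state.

start=s0 accept=s4 s0-p->s5 s0-q->s1 s1-p->s2 s1-q->s5 s2-p->s3 s2-q->s5 s3-p->s4 s3-q->s5 s4-p->s4 s4-q->s4 s5-p->s5 s5-q->s5

Walk along `qppp` while the input agrees: from s0 take `q` to s1, and so on. Any deviation drops to the rejecting sink s5. Once s4 is reached the prefix is confirmed and every continuation is accepted.
6 states suffice.
        p   q  
>  s0   s5  s1 
   s1   s2  s5 
   s2   s3  s5 
   s3   s4  s5 
 * s4   s4  s4 
   s5   s5  s5 
(> = start, * = accepting)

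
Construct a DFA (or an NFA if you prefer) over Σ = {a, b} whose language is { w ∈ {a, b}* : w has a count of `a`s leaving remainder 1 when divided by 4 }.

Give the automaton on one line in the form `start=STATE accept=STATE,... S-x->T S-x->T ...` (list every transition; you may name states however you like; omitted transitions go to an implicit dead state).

The only thing that matters is how many `a`s have appeared, reduced mod 4. Use one state per residue: s0 for 0, …, s3 for 3. Reading `a` moves to the next residue; anything else stays put. s1 is accepting.
        a   b  
>  s0   s1  s0 
 * s1   s2  s1 
   s2   s3  s2 
   s3   s0  s3 
(> = start, * = accepting)

start=s0 accept=s1 s0-a->s1 s0-b->s0 s1-a->s2 s1-b->s1 s2-a->s3 s2-b->s2 s3-a->s0 s3-b->s3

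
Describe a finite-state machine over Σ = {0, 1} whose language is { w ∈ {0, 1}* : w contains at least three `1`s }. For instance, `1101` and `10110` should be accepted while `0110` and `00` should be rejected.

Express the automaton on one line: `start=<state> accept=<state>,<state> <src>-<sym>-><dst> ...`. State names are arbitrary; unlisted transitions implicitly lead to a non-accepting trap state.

start=A accept=D,E A-0->A A-1->B B-0->B B-1->C C-0->C C-1->D D-0->D D-1->E E-0->E E-1->E

Count `1`s, saturating at 4: states A through D mean 0 through 3 `1`s seen; E means more than 3. Each `1` increments (capped at E); other symbols loop. Accept from {D, E}.
       0  1 
>  A   A  B 
   B   B  C 
   C   C  D 
 * D   D  E 
 * E   E  E 
(> = start, * = accepting)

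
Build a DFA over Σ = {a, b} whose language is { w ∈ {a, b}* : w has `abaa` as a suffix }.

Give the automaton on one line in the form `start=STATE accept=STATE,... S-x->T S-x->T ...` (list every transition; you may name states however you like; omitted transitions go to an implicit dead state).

Remember how much of `abaa` the current input suffix matches. State q0 means no match yet; q1 means the last symbol is `a`; q2 means the last 2 symbols are `ab`; q3 means the last 3 symbols are `aba`; q4 means the last 4 symbols are `abaa`. Only q4 accepts. On a mismatch, fall back to the longest proper suffix that is still a prefix of `abaa`.
A 5-state machine:
        a   b  
>  q0   q1  q0 
   q1   q1  q2 
   q2   q3  q0 
   q3   q4  q2 
 * q4   q1  q2 
(> = start, * = accepting)

start=q0 accept=q4 q0-a->q1 q0-b->q0 q1-a->q1 q1-b->q2 q2-a->q3 q2-b->q0 q3-a->q4 q3-b->q2 q4-a->q1 q4-b->q2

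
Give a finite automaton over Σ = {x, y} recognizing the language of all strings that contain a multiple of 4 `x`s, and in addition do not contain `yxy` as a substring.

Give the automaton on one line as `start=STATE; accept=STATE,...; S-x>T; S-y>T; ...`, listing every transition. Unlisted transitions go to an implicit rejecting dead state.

Run two small machines in parallel and take their product. The first has 4 states tracking the count of `x`s modulo 4; the second has 4 states tracking partial matches of the forbidden pattern `yxy`. A product state is a pair (one from each), accepting exactly when both do.
With 16 states:
          x    y  
>* q0     q1   q2 
   q1     q3   q4 
 * q2     q5   q2 
   q3     q6   q7 
   q4     q8   q4 
   q5     q3   q9 
   q6     q0  q10 
   q7    q11   q7 
   q8     q6  q12 
   q9    q12   q9 
   q10   q13  q10 
   q11    q0  q14 
   q12   q14  q12 
 * q13    q1  q15 
   q14   q15  q14 
   q15    q9  q15 
(> = start, * = accepting)

start=q0; accept=q0,q2,q13; q0-x>q1; q0-y>q2; q1-x>q3; q1-y>q4; q2-x>q5; q2-y>q2; q3-x>q6; q3-y>q7; q4-x>q8; q4-y>q4; q5-x>q3; q5-y>q9; q6-x>q0; q6-y>q10; q7-x>q11; q7-y>q7; q8-x>q6; q8-y>q12; q9-x>q12; q9-y>q9; q10-x>q13; q10-y>q10; q11-x>q0; q11-y>q14; q12-x>q14; q12-y>q12; q13-x>q1; q13-y>q15; q14-x>q15; q14-y>q14; q15-x>q9; q15-y>q15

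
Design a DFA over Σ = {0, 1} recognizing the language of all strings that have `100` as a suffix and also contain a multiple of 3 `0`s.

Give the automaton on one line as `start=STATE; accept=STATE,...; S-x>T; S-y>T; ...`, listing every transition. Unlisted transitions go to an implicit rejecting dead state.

Build one automaton per condition and run them in lockstep. One (4 states) tracks how much of the suffix `100` has currently been matched; the other (3 states) tracks the count of `0`s modulo 3. Each combined state is a pair, one component from each; accept when both components accept. Minimizing collapses redundant product states.
6 states suffice.
        0   1  
>  S0   S1  S0 
   S1   S2  S3 
   S2   S0  S2 
   S3   S4  S3 
   S4   S5  S2 
 * S5   S1  S0 
(> = start, * = accepting)

start=S0; accept=S5; S0-0>S1; S0-1>S0; S1-0>S2; S1-1>S3; S2-0>S0; S2-1>S2; S3-0>S4; S3-1>S3; S4-0>S5; S4-1>S2; S5-0>S1; S5-1>S0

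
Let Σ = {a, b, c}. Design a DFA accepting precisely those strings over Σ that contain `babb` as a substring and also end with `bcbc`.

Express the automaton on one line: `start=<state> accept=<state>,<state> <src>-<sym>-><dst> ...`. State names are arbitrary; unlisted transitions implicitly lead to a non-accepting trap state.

start=s0 accept=s11 s0-a->s0 s0-b->s1 s0-c->s0 s1-a->s2 s1-b->s1 s1-c->s3 s2-a->s0 s2-b->s4 s2-c->s0 s3-a->s0 s3-b->s5 s3-c->s0 s4-a->s2 s4-b->s6 s4-c->s3 s5-a->s2 s5-b->s1 s5-c->s7 s6-a->s8 s6-b->s6 s6-c->s9 s7-a->s0 s7-b->s5 s7-c->s0 s8-a->s8 s8-b->s6 s8-c->s8 s9-a->s8 s9-b->s10 s9-c->s8 s10-a->s8 s10-b->s6 s10-c->s11 s11-a->s8 s11-b->s10 s11-c->s8

Handle the two conditions separately and then intersect. The first has 5 states tracking whether and how much of `babb` has been seen; the second has 5 states tracking how much of the suffix `bcbc` has currently been matched. A product state is a pair (one from each), accepting exactly when both do.
12 states suffice.
          a    b    c  
>  s0     s0   s1   s0 
   s1     s2   s1   s3 
   s2     s0   s4   s0 
   s3     s0   s5   s0 
   s4     s2   s6   s3 
   s5     s2   s1   s7 
   s6     s8   s6   s9 
   s7     s0   s5   s0 
   s8     s8   s6   s8 
   s9     s8  s10   s8 
   s10    s8   s6  s11 
 * s11    s8  s10   s8 
(> = start, * = accepting)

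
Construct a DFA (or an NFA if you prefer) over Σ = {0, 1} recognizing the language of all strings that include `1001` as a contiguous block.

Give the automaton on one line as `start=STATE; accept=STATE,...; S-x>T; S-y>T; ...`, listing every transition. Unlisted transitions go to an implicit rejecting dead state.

start=S0; accept=S4; S0-0>S0; S0-1>S1; S1-0>S2; S1-1>S1; S2-0>S3; S2-1>S1; S3-0>S0; S3-1>S4; S4-0>S4; S4-1>S4

States S0..S3 record the length of the longest prefix of `1001` that matches the current input suffix. Reaching S4 means `1001` has been seen, and we stay there forever. Accept from S4.
A 5-state machine:
        0   1  
>  S0   S0  S1 
   S1   S2  S1 
   S2   S3  S1 
   S3   S0  S4 
 * S4   S4  S4 
(> = start, * = accepting)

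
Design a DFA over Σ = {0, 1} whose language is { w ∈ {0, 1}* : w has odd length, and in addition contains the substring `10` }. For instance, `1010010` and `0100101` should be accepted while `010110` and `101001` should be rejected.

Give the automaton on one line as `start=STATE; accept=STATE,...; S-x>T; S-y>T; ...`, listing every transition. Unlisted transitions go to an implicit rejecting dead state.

start=A; accept=F; A-0>B; A-1>C; B-0>A; B-1>D; C-0>E; C-1>D; D-0>F; D-1>C; E-0>F; E-1>F; F-0>E; F-1>E

Run two small machines in parallel and take their product. The first has 2 states tracking the input length modulo 2; the second has 3 states tracking whether and how much of `10` has been seen. A product state is a pair (one from each), accepting exactly when both do.
A 6-state machine:
       0  1 
>  A   B  C 
   B   A  D 
   C   E  D 
   D   F  C 
   E   F  F 
 * F   E  E 
(> = start, * = accepting)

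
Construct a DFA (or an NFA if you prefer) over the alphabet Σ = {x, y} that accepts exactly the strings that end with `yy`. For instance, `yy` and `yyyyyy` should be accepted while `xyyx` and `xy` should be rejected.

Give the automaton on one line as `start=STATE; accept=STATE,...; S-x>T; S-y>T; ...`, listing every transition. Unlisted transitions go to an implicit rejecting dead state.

start=S0; accept=S2; S0-x>S0; S0-y>S1; S1-x>S0; S1-y>S2; S2-x>S0; S2-y>S2

Let each state record the length of the longest suffix of the input read so far that is also a prefix of `yy`. S1 means the last symbol is `y`; S2 means the last 2 symbols are `yy`. Accept only at S2, where the string currently ends in `yy`.
A 3-state machine:
        x   y  
>  S0   S0  S1 
   S1   S0  S2 
 * S2   S0  S2 
(> = start, * = accepting)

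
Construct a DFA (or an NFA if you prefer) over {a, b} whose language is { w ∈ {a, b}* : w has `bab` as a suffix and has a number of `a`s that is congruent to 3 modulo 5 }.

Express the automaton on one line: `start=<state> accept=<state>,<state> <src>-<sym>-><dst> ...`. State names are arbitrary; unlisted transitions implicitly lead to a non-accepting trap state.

start=S0 accept=S7 S0-a->S1 S0-b->S0 S1-a->S2 S1-b->S1 S2-a->S3 S2-b->S4 S3-a->S5 S3-b->S3 S4-a->S6 S4-b->S4 S5-a->S0 S5-b->S5 S6-a->S5 S6-b->S7 S7-a->S5 S7-b->S3

Build one automaton per condition and run them in lockstep. One (4 states) tracks how much of the suffix `bab` has currently been matched; the other (5 states) tracks the count of `a`s modulo 5. Each combined state is a pair, one component from each; accept when both components accept. Equivalent product states are then merged.
        a   b  
>  S0   S1  S0 
   S1   S2  S1 
   S2   S3  S4 
   S3   S5  S3 
   S4   S6  S4 
   S5   S0  S5 
   S6   S5  S7 
 * S7   S5  S3 
(> = start, * = accepting)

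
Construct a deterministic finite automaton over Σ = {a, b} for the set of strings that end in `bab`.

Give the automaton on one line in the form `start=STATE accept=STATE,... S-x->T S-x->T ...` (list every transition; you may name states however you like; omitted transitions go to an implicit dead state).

Let each state record the length of the longest suffix of the input read so far that is also a prefix of `bab`. s1 means the last symbol is `b`; s2 means the last 2 symbols are `ba`; s3 means the last 3 symbols are `bab`. Accept only at s3, where the string currently ends in `bab`.
With 4 states:
        a   b  
>  s0   s0  s1 
   s1   s2  s1 
   s2   s0  s3 
 * s3   s2  s1 
(> = start, * = accepting)

start=s0 accept=s3 s0-a->s0 s0-b->s1 s1-a->s2 s1-b->s1 s2-a->s0 s2-b->s3 s3-a->s2 s3-b->s1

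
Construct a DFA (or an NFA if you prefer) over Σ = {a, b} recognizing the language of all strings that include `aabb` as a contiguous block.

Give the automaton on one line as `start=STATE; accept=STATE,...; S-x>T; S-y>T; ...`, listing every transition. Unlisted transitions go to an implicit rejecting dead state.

start=q0; accept=q4; q0-a>q1; q0-b>q0; q1-a>q2; q1-b>q0; q2-a>q2; q2-b>q3; q3-a>q1; q3-b>q4; q4-a>q4; q4-b>q4

States q0..q3 record the length of the longest prefix of `aabb` that matches the current input suffix. Reaching q4 means `aabb` has been seen, and we stay there forever. Accept from q4.
5 states suffice.
        a   b  
>  q0   q1  q0 
   q1   q2  q0 
   q2   q2  q3 
   q3   q1  q4 
 * q4   q4  q4 
(> = start, * = accepting)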